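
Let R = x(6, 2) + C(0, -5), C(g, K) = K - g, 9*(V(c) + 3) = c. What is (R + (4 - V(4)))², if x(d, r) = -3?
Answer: 169/81 ≈ 2.0864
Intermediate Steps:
V(c) = -3 + c/9
R = -8 (R = -3 + (-5 - 1*0) = -3 + (-5 + 0) = -3 - 5 = -8)
(R + (4 - V(4)))² = (-8 + (4 - (-3 + (⅑)*4)))² = (-8 + (4 - (-3 + 4/9)))² = (-8 + (4 - 1*(-23/9)))² = (-8 + (4 + 23/9))² = (-8 + 59/9)² = (-13/9)² = 169/81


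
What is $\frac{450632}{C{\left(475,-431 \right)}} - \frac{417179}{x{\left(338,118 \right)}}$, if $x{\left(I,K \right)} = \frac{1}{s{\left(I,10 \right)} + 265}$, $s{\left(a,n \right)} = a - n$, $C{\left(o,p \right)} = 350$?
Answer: $- \frac{6184646487}{25} \approx -2.4739 \cdot 10^{8}$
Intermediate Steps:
$x{\left(I,K \right)} = \frac{1}{255 + I}$ ($x{\left(I,K \right)} = \frac{1}{\left(I - 10\right) + 265} = \frac{1}{\left(-10 + I\right) + 265} = \frac{1}{255 + I}$)
$\frac{450632}{C{\left(475,-431 \right)}} - \frac{417179}{x{\left(338,118 \right)}} = \frac{450632}{350} - \frac{417179}{\frac{1}{255 + 338}} = 450632 \cdot \frac{1}{350} - \frac{417179}{\frac{1}{593}} = \frac{32188}{25} - 417179 \frac{1}{\frac{1}{593}} = \frac{32188}{25} - 247387147 = - \frac{6184646487}{25}$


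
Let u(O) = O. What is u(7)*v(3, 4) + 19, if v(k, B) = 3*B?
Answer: 103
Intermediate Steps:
u(7)*v(3, 4) + 19 = 7*(3*4) + 19 = 7*12 + 19 = 84 + 19 = 103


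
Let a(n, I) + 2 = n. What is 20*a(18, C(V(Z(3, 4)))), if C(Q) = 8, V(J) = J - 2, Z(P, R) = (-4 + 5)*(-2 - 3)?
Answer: 320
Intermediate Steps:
Z(P, R) = -5 (Z(P, R) = 1*(-5) = -5)
V(J) = -2 + J
a(n, I) = -2 + n
20*a(18, C(V(Z(3, 4)))) = 20*(-2 + 18) = 20*16 = 320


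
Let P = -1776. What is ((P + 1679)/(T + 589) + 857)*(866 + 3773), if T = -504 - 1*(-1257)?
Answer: 5334836083/1342 ≈ 3.9753e+6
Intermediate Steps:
T = 753 (T = -504 + 1257 = 753)
((P + 1679)/(T + 589) + 857)*(866 + 3773) = ((-1776 + 1679)/(753 + 589) + 857)*(866 + 3773) = (-97/1342 + 857)*4639 = (1149997/1342)*4639 = 5334836083/1342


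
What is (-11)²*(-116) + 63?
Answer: -13973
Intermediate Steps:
(-11)²*(-116) + 63 = 121*(-116) + 63 = -14036 + 63 = -13973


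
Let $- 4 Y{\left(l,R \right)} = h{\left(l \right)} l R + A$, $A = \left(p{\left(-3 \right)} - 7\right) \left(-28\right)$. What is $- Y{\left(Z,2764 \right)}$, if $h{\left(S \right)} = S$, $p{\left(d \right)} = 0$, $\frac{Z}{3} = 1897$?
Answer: $22379749420$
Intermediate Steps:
$Z = 5691$ ($Z = 3 \cdot 1897 = 5691$)
$A = 196$ ($A = \left(0 - 7\right) \left(-28\right) = \left(-7\right) \left(-28\right) = 196$)
$Y{\left(l,R \right)} = -49 - \frac{R l^{2}}{4}$ ($Y{\left(l,R \right)} = - \frac{l l R + 196}{4} = - \frac{l^{2} R + 196}{4} = - \frac{R l^{2} + 196}{4} = - \frac{196 + R l^{2}}{4} = -49 - \frac{R l^{2}}{4}$)
$- Y{\left(Z,2764 \right)} = - (-49 - 691 \cdot 5691^{2}) = - (-49 - 691 \cdot 32387481) = - (-49 - 22379749371) = \left(-1\right) \left(-22379749420\right) = 22379749420$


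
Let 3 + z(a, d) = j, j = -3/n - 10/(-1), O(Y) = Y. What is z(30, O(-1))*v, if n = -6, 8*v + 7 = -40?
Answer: -705/16 ≈ -44.063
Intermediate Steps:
v = -47/8 (v = -7/8 + (⅛)*(-40) = -7/8 - 5 = -47/8 ≈ -5.8750)
j = 21/2 (j = -3/(-6) - 10/(-1) = -3*(-⅙) - 10*(-1) = ½ + 10 = 21/2 ≈ 10.500)
z(a, d) = 15/2 (z(a, d) = -3 + 21/2 = 15/2)
z(30, O(-1))*v = (15/2)*(-47/8) = -705/16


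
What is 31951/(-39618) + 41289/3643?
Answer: 1519390109/144328374 ≈ 10.527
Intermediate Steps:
31951/(-39618) + 41289/3643 = 31951*(-1/39618) + 41289*(1/3643) = -31951/39618 + 41289/3643 = 1519390109/144328374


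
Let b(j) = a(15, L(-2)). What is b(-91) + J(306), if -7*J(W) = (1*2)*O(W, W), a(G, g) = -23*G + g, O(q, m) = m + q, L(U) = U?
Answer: -3653/7 ≈ -521.86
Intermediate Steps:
a(G, g) = g - 23*G
b(j) = -347 (b(j) = -2 - 23*15 = -2 - 345 = -347)
J(W) = -4*W/7 (J(W) = -1*2*(W + W)/7 = -2*2*W/7 = -4*W/7)
b(-91) + J(306) = -347 - 4/7*306 = -347 - 1224/7 = -3653/7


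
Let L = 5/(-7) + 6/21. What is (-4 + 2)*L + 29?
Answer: 209/7 ≈ 29.857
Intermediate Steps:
L = -3/7 (L = 5*(-1/7) + 6*(1/21) = -5/7 + 2/7 = -3/7 ≈ -0.42857)
(-4 + 2)*L + 29 = (-4 + 2)*(-3/7) + 29 = -2*(-3/7) + 29 = 6/7 + 29 = 209/7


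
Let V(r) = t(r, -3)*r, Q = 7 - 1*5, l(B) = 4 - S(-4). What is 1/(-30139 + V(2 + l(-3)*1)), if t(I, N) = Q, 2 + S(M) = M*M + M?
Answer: -1/30147 ≈ -3.3171e-5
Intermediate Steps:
S(M) = -2 + M + M² (S(M) = -2 + (M*M + M) = -2 + (M² + M) = -2 + (M + M²) = -2 + M + M²)
l(B) = -6 (l(B) = 4 - (-2 - 4 + (-4)²) = 4 - (-2 - 4 + 16) = 4 - 1*10 = 4 - 10 = -6)
Q = 2 (Q = 7 - 5 = 2)
t(I, N) = 2
V(r) = 2*r
1/(-30139 + V(2 + l(-3)*1)) = 1/(-30139 + 2*(2 - 6*1)) = 1/(-30139 + 2*(2 - 6)) = 1/(-30139 + 2*(-4)) = 1/(-30139 - 8) = 1/(-30147) = -1/30147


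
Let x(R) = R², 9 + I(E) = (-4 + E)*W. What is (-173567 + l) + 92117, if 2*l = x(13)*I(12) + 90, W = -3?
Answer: -168387/2 ≈ -84194.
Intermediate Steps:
I(E) = 3 - 3*E (I(E) = -9 + (-4 + E)*(-3) = -9 + (12 - 3*E) = 3 - 3*E)
l = -5487/2 (l = (13²*(3 - 3*12) + 90)/2 = (169*(3 - 36) + 90)/2 = (169*(-33) + 90)/2 = (-5577 + 90)/2 = (½)*(-5487) = -5487/2 ≈ -2743.5)
(-173567 + l) + 92117 = (-173567 - 5487/2) + 92117 = -352621/2 + 92117 = -168387/2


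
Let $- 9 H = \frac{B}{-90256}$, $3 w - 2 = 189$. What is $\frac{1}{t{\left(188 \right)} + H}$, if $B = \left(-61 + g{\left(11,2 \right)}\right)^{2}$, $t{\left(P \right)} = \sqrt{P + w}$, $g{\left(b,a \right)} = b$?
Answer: $- \frac{25384500}{2075739631267} + \frac{13746620592 \sqrt{2265}}{10378698156335} \approx 0.063024$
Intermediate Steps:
$w = \frac{191}{3}$ ($w = \frac{2}{3} + \frac{1}{3} \cdot 189 = \frac{2}{3} + 63 = \frac{191}{3} \approx 63.667$)
$t{\left(P \right)} = \sqrt{\frac{191}{3} + P}$ ($t{\left(P \right)} = \sqrt{P + \frac{191}{3}} = \sqrt{\frac{191}{3} + P}$)
$B = 2500$ ($B = \left(-61 + 11\right)^{2} = \left(-50\right)^{2} = 2500$)
$H = \frac{625}{203076}$ ($H = - \frac{2500 \frac{1}{-90256}}{9} = - \frac{2500 \left(- \frac{1}{90256}\right)}{9} = \left(- \frac{1}{9}\right) \left(- \frac{625}{22564}\right) = \frac{625}{203076} \approx 0.0030777$)
$\frac{1}{t{\left(188 \right)} + H} = \frac{1}{\frac{\sqrt{573 + 9 \cdot 188}}{3} + \frac{625}{203076}} = \frac{1}{\frac{\sqrt{573 + 1692}}{3} + \frac{625}{203076}} = \frac{1}{\frac{\sqrt{2265}}{3} + \frac{625}{203076}} = \frac{1}{\frac{625}{203076} + \frac{\sqrt{2265}}{3}}$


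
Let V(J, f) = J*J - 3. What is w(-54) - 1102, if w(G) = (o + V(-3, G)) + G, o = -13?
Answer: -1163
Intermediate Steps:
V(J, f) = -3 + J² (V(J, f) = J² - 3 = -3 + J²)
w(G) = -7 + G (w(G) = (-13 + (-3 + (-3)²)) + G = (-13 + (-3 + 9)) + G = (-13 + 6) + G = -7 + G)
w(-54) - 1102 = (-7 - 54) - 1102 = -61 - 1102 = -1163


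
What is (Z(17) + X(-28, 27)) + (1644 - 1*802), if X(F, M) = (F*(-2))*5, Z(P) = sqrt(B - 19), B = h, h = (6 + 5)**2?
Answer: 1122 + sqrt(102) ≈ 1132.1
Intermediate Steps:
h = 121 (h = 11**2 = 121)
B = 121
Z(P) = sqrt(102) (Z(P) = sqrt(121 - 19) = sqrt(102))
X(F, M) = -10*F (X(F, M) = -2*F*5 = -10*F)
(Z(17) + X(-28, 27)) + (1644 - 1*802) = (sqrt(102) - 10*(-28)) + (1644 - 1*802) = (sqrt(102) + 280) + (1644 - 802) = (280 + sqrt(102)) + 842 = 1122 + sqrt(102)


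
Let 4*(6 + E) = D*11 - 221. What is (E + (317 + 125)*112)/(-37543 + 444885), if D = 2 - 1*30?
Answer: 197463/1629368 ≈ 0.12119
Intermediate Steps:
D = -28 (D = 2 - 30 = -28)
E = -553/4 (E = -6 + (-28*11 - 221)/4 = -6 + (-308 - 221)/4 = -6 + (¼)*(-529) = -6 - 529/4 = -553/4 ≈ -138.25)
(E + (317 + 125)*112)/(-37543 + 444885) = (-553/4 + (317 + 125)*112)/(-37543 + 444885) = (-553/4 + 442*112)/407342 = (-553/4 + 49504)*(1/407342) = (197463/4)*(1/407342) = 197463/1629368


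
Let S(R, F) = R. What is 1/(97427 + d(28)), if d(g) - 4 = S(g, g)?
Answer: 1/97459 ≈ 1.0261e-5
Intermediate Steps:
d(g) = 4 + g
1/(97427 + d(28)) = 1/(97427 + (4 + 28)) = 1/(97427 + 32) = 1/97459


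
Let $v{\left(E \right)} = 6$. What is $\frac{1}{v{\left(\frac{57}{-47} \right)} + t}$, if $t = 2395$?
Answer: $\frac{1}{2401} \approx 0.00041649$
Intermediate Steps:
$\frac{1}{v{\left(\frac{57}{-47} \right)} + t} = \frac{1}{6 + 2395} = \frac{1}{2401}$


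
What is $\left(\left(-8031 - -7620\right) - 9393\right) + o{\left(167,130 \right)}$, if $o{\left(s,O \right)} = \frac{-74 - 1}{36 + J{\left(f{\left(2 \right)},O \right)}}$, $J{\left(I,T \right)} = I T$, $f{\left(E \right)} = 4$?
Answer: $- \frac{5451099}{556} \approx -9804.1$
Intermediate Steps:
$o{\left(s,O \right)} = - \frac{75}{36 + 4 O}$ ($o{\left(s,O \right)} = \frac{-74 - 1}{36 + 4 O} = - \frac{75}{36 + 4 O}$)
$\left(\left(-8031 - -7620\right) - 9393\right) + o{\left(167,130 \right)} = \left(\left(-8031 - -7620\right) - 9393\right) - \frac{75}{36 + 4 \cdot 130} = \left(\left(-8031 + 7620\right) - 9393\right) - \frac{75}{36 + 520} = \left(-411 - 9393\right) - \frac{75}{556} = -9804 - \frac{75}{556} = - \frac{5451099}{556}$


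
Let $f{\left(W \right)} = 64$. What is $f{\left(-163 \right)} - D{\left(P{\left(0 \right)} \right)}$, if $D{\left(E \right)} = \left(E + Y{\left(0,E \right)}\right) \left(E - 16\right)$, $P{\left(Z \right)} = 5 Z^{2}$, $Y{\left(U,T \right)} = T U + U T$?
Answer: $64$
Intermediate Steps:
$Y{\left(U,T \right)} = 2 T U$ ($Y{\left(U,T \right)} = T U + T U = 2 T U$)
$D{\left(E \right)} = E \left(-16 + E\right)$ ($D{\left(E \right)} = \left(E + 2 E 0\right) \left(E - 16\right) = \left(E + 0\right) \left(-16 + E\right) = E \left(-16 + E\right)$)
$f{\left(-163 \right)} - D{\left(P{\left(0 \right)} \right)} = 64 - 5 \cdot 0^{2} \left(-16 + 5 \cdot 0^{2}\right) = 64 - 5 \cdot 0 \left(-16 + 5 \cdot 0\right) = 64 - 0 \left(-16 + 0\right) = 64 - 0 \left(-16\right) = 64 - 0 = 64 + 0 = 64$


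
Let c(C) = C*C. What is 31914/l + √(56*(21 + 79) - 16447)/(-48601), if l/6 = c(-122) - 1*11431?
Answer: 1773/1151 - I*√10847/48601 ≈ 1.5404 - 0.0021429*I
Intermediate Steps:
c(C) = C²
l = 20718 (l = 6*((-122)² - 1*11431) = 6*(14884 - 11431) = 6*3453 = 20718)
31914/l + √(56*(21 + 79) - 16447)/(-48601) = 31914/20718 + √(56*(21 + 79) - 16447)/(-48601) = 31914*(1/20718) + √(56*100 - 16447)*(-1/48601) = 1773/1151 + √(5600 - 16447)*(-1/48601) = 1773/1151 + √(-10847)*(-1/48601) = 1773/1151 + (I*√10847)*(-1/48601) = 1773/1151 - I*√10847/48601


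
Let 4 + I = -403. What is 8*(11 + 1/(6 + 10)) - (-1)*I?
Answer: -637/2 ≈ -318.50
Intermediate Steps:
I = -407 (I = -4 - 403 = -407)
8*(11 + 1/(6 + 10)) - (-1)*I = 8*(11 + 1/(6 + 10)) - (-1)*(-407) = 8*(11 + 1/16) - 1*407 = 8*(11 + 1/16) - 407 = 8*(177/16) - 407 = 177/2 - 407 = -637/2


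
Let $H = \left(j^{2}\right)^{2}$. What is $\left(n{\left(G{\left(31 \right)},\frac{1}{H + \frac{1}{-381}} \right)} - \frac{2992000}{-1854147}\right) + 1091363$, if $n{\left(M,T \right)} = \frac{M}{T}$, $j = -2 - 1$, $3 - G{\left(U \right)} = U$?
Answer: $\frac{256456860113927}{235476669} \approx 1.0891 \cdot 10^{6}$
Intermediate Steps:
$G{\left(U \right)} = 3 - U$
$j = -3$ ($j = -2 - 1 = -3$)
$H = 81$ ($H = \left(\left(-3\right)^{2}\right)^{2} = 9^{2} = 81$)
$\left(n{\left(G{\left(31 \right)},\frac{1}{H + \frac{1}{-381}} \right)} - \frac{2992000}{-1854147}\right) + 1091363 = \left(\frac{3 - 31}{\frac{1}{81 + \frac{1}{-381}}} - \frac{2992000}{-1854147}\right) + 1091363 = \left(\frac{3 - 31}{\frac{1}{81 - \frac{1}{381}}} - - \frac{2992000}{1854147}\right) + 1091363 = \left(- \frac{28}{\frac{1}{\frac{30860}{381}}} + \frac{2992000}{1854147}\right) + 1091363 = \left(- \frac{28}{\frac{381}{30860}} + \frac{2992000}{1854147}\right) + 1091363 = \left(\left(-28\right) \frac{30860}{381} + \frac{2992000}{1854147}\right) + 1091363 = \left(- \frac{864080}{381} + \frac{2992000}{1854147}\right) + 1091363 = - \frac{533663795920}{235476669} + 1091363 = \frac{256456860113927}{235476669}$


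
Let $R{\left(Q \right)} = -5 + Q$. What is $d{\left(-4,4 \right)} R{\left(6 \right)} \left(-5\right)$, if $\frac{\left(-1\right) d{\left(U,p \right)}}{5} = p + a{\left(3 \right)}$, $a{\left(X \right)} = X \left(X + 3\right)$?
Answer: $550$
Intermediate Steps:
$a{\left(X \right)} = X \left(3 + X\right)$
$d{\left(U,p \right)} = -90 - 5 p$ ($d{\left(U,p \right)} = - 5 \left(p + 3 \left(3 + 3\right)\right) = - 5 \left(p + 3 \cdot 6\right) = - 5 \left(p + 18\right) = - 5 \left(18 + p\right) = -90 - 5 p$)
$d{\left(-4,4 \right)} R{\left(6 \right)} \left(-5\right) = \left(-90 - 20\right) \left(-5 + 6\right) \left(-5\right) = \left(-90 - 20\right) 1 \left(-5\right) = \left(-110\right) 1 \left(-5\right) = \left(-110\right) \left(-5\right) = 550$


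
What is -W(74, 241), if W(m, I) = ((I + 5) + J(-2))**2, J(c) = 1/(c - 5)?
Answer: -2961841/49 ≈ -60446.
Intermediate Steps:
J(c) = 1/(-5 + c)
W(m, I) = (34/7 + I)**2 (W(m, I) = ((I + 5) + 1/(-5 - 2))**2 = ((5 + I) + 1/(-7))**2 = ((5 + I) - 1/7)**2 = (34/7 + I)**2)
-W(74, 241) = -(34 + 7*241)**2/49 = -(34 + 1687)**2/49 = -1721**2/49 = -2961841/49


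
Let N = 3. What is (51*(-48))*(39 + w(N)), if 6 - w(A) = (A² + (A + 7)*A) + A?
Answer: -7344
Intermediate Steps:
w(A) = 6 - A - A² - A*(7 + A) (w(A) = 6 - ((A² + (A + 7)*A) + A) = 6 - ((A² + (7 + A)*A) + A) = 6 - ((A² + A*(7 + A)) + A) = 6 - (A + A² + A*(7 + A)) = 6 + (-A - A² - A*(7 + A)) = 6 - A - A² - A*(7 + A))
(51*(-48))*(39 + w(N)) = (51*(-48))*(39 + (6 - 8*3 - 2*3²)) = -2448*(39 + (6 - 24 - 2*9)) = -2448*(39 + (6 - 24 - 18)) = -2448*(39 - 36) = -2448*3 = -7344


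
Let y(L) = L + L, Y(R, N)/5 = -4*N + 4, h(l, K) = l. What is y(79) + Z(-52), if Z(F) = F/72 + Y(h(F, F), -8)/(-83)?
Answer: 231733/1494 ≈ 155.11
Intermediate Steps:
Y(R, N) = 20 - 20*N (Y(R, N) = 5*(-4*N + 4) = 5*(4 - 4*N) = 20 - 20*N)
y(L) = 2*L
Z(F) = -180/83 + F/72 (Z(F) = F/72 + (20 - 20*(-8))/(-83) = F*(1/72) + (20 + 160)*(-1/83) = F/72 + 180*(-1/83) = F/72 - 180/83 = -180/83 + F/72)
y(79) + Z(-52) = 2*79 + (-180/83 + (1/72)*(-52)) = 158 + (-180/83 - 13/18) = 158 - 4319/1494 = 231733/1494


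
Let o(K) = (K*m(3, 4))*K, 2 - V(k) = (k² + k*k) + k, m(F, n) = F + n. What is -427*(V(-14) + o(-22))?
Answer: -1286124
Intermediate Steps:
V(k) = 2 - k - 2*k² (V(k) = 2 - ((k² + k*k) + k) = 2 - ((k² + k²) + k) = 2 - (2*k² + k) = 2 - (k + 2*k²) = 2 + (-k - 2*k²) = 2 - k - 2*k²)
o(K) = 7*K² (o(K) = (K*(3 + 4))*K = (K*7)*K = (7*K)*K = 7*K²)
-427*(V(-14) + o(-22)) = -427*((2 - 1*(-14) - 2*(-14)²) + 7*(-22)²) = -427*((2 + 14 - 2*196) + 7*484) = -427*((2 + 14 - 392) + 3388) = -427*(-376 + 3388) = -427*3012 = -1286124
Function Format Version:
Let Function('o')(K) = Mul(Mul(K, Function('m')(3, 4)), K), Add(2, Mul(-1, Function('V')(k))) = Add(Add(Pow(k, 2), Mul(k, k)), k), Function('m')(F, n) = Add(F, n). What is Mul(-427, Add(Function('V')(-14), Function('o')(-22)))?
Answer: -1286124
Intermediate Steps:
Function('V')(k) = Add(2, Mul(-1, k), Mul(-2, Pow(k, 2))) (Function('V')(k) = Add(2, Mul(-1, Add(Add(Pow(k, 2), Mul(k, k)), k))) = Add(2, Mul(-1, Add(Add(Pow(k, 2), Pow(k, 2)), k))) = Add(2, Mul(-1, Add(Mul(2, Pow(k, 2)), k))) = Add(2, Mul(-1, Add(k, Mul(2, Pow(k, 2))))) = Add(2, Add(Mul(-1, k), Mul(-2, Pow(k, 2)))) = Add(2, Mul(-1, k), Mul(-2, Pow(k, 2))))
Function('o')(K) = Mul(7, Pow(K, 2)) (Function('o')(K) = Mul(Mul(K, Add(3, 4)), K) = Mul(Mul(K, 7), K) = Mul(Mul(7, K), K) = Mul(7, Pow(K, 2)))
Mul(-427, Add(Function('V')(-14), Function('o')(-22))) = Mul(-427, Add(Add(2, Mul(-1, -14), Mul(-2, Pow(-14, 2))), Mul(7, Pow(-22, 2)))) = Mul(-427, Add(Add(2, 14, Mul(-2, 196)), Mul(7, 484))) = Mul(-427, Add(Add(2, 14, -392), 3388)) = Mul(-427, Add(-376, 3388)) = Mul(-427, 3012) = -1286124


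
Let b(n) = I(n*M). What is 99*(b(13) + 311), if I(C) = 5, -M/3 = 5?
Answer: 31284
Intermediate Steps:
M = -15 (M = -3*5 = -15)
b(n) = 5
99*(b(13) + 311) = 99*(5 + 311) = 99*316 = 31284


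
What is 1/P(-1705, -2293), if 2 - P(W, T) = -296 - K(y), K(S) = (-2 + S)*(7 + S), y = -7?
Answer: 1/298 ≈ 0.0033557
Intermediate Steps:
P(W, T) = 298 (P(W, T) = 2 - (-296 - (-14 + (-7)² + 5*(-7))) = 2 - (-296 - (-14 + 49 - 35)) = 2 - (-296 - 1*0) = 2 - (-296 + 0) = 2 - 1*(-296) = 2 + 296 = 298)
1/P(-1705, -2293) = 1/298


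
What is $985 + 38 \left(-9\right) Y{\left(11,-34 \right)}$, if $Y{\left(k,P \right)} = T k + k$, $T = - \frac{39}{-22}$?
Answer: $-9446$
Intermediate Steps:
$T = \frac{39}{22}$ ($T = \left(-39\right) \left(- \frac{1}{22}\right) = \frac{39}{22} \approx 1.7727$)
$Y{\left(k,P \right)} = \frac{61 k}{22}$ ($Y{\left(k,P \right)} = \frac{39 k}{22} + k = \frac{61 k}{22}$)
$985 + 38 \left(-9\right) Y{\left(11,-34 \right)} = 985 + 38 \left(-9\right) \frac{61}{22} \cdot 11 = 985 - 10431 = -9446$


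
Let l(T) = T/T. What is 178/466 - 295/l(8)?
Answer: -68646/233 ≈ -294.62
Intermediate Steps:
l(T) = 1
178/466 - 295/l(8) = 178/466 - 295/1 = 178*(1/466) - 295*1 = 89/233 - 295 = -68646/233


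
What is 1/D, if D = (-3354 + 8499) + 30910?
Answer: 1/36055 ≈ 2.7735e-5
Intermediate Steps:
D = 36055 (D = 5145 + 30910 = 36055)
1/D = 1/36055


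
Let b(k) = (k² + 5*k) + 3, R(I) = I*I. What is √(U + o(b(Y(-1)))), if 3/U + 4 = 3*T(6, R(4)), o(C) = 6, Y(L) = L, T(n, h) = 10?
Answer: √4134/26 ≈ 2.4729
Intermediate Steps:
R(I) = I²
b(k) = 3 + k² + 5*k
U = 3/26 (U = 3/(-4 + 3*10) = 3/(-4 + 30) = 3/26 ≈ 0.11538)
√(U + o(b(Y(-1)))) = √(3/26 + 6) = √(159/26) = √4134/26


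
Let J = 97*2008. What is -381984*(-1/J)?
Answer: 47748/24347 ≈ 1.9611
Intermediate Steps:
J = 194776
-381984*(-1/J) = -381984/((-1*194776)) = -381984/(-194776) = -381984*(-1/194776) = 47748/24347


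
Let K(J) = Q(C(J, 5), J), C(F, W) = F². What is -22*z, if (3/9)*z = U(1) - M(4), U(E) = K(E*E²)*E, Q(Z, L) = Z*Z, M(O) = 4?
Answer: 198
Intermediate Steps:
Q(Z, L) = Z²
K(J) = J⁴ (K(J) = (J²)² = J⁴)
U(E) = E¹³ (U(E) = (E*E²)⁴*E = (E³)⁴*E = E¹²*E = E¹³)
z = -9 (z = 3*(1¹³ - 1*4) = 3*(1 - 4) = 3*(-3) = -9)
-22*z = -22*(-9) = 198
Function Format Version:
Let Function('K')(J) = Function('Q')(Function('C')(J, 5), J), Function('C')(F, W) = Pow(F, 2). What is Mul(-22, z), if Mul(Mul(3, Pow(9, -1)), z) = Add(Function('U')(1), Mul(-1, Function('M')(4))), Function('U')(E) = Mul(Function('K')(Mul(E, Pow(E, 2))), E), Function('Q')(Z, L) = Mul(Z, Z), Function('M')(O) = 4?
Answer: 198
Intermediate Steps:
Function('Q')(Z, L) = Pow(Z, 2)
Function('K')(J) = Pow(J, 4) (Function('K')(J) = Pow(Pow(J, 2), 2) = Pow(J, 4))
Function('U')(E) = Pow(E, 13) (Function('U')(E) = Mul(Pow(Mul(E, Pow(E, 2)), 4), E) = Mul(Pow(Pow(E, 3), 4), E) = Mul(Pow(E, 12), E) = Pow(E, 13))
z = -9 (z = Mul(3, Add(Pow(1, 13), Mul(-1, 4))) = Mul(3, Add(1, -4)) = Mul(3, -3) = -9)
Mul(-22, z) = Mul(-22, -9) = 198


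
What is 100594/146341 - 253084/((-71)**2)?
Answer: -2809959330/56746537 ≈ -49.518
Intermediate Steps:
100594/146341 - 253084/((-71)**2) = 100594*(1/146341) - 253084/5041 = 7738/11257 - 253084*1/5041 = 7738/11257 - 253084/5041 = -2809959330/56746537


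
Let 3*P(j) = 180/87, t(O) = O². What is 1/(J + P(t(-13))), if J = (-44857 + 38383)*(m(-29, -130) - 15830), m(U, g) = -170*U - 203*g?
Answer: -29/2908185520 ≈ -9.9719e-9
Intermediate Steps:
m(U, g) = -203*g - 170*U
J = -100282260 (J = (-44857 + 38383)*((-203*(-130) - 170*(-29)) - 15830) = -6474*((26390 + 4930) - 15830) = -6474*(31320 - 15830) = -6474*15490 = -100282260)
P(j) = 20/29 (P(j) = (180/87)/3 = (180*(1/87))/3 = (⅓)*(60/29) = 20/29)
1/(J + P(t(-13))) = 1/(-100282260 + 20/29) = 1/(-2908185520/29) = -29/2908185520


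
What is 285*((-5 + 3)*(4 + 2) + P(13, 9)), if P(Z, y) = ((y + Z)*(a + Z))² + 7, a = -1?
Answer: 19861935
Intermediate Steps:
P(Z, y) = 7 + (-1 + Z)²*(Z + y)² (P(Z, y) = ((y + Z)*(-1 + Z))² + 7 = ((Z + y)*(-1 + Z))² + 7 = ((-1 + Z)*(Z + y))² + 7 = (-1 + Z)²*(Z + y)² + 7 = 7 + (-1 + Z)²*(Z + y)²)
285*((-5 + 3)*(4 + 2) + P(13, 9)) = 285*((-5 + 3)*(4 + 2) + (7 + (-1 + 13)²*(13 + 9)²)) = 285*(-2*6 + (7 + 12²*22²)) = 285*(-12 + (7 + 144*484)) = 285*(-12 + (7 + 69696)) = 285*(-12 + 69703) = 285*69691 = 19861935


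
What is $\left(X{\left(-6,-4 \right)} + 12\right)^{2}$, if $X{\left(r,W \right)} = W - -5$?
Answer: $169$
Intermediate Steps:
$X{\left(r,W \right)} = 5 + W$ ($X{\left(r,W \right)} = W + 5 = 5 + W$)
$\left(X{\left(-6,-4 \right)} + 12\right)^{2} = \left(\left(5 - 4\right) + 12\right)^{2} = \left(1 + 12\right)^{2} = 13^{2} = 169$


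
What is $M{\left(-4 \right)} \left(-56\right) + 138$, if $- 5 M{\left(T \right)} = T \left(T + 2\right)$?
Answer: $\frac{1138}{5} \approx 227.6$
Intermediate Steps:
$M{\left(T \right)} = - \frac{T \left(2 + T\right)}{5}$ ($M{\left(T \right)} = - \frac{T \left(T + 2\right)}{5} = - \frac{T \left(2 + T\right)}{5}$)
$M{\left(-4 \right)} \left(-56\right) + 138 = \left(- \frac{1}{5}\right) \left(-4\right) \left(2 - 4\right) \left(-56\right) + 138 = \left(- \frac{1}{5}\right) \left(-4\right) \left(-2\right) \left(-56\right) + 138 = \left(- \frac{8}{5}\right) \left(-56\right) + 138 = \frac{448}{5} + 138 = \frac{1138}{5}$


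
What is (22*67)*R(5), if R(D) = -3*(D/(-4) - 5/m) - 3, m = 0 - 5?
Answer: -6633/2 ≈ -3316.5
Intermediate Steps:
m = -5
R(D) = -6 + 3*D/4 (R(D) = -3*(D/(-4) - 5/(-5)) - 3 = -3*(D*(-¼) - 5*(-⅕)) - 3 = -3*(-D/4 + 1) - 3 = -3*(1 - D/4) - 3 = (-3 + 3*D/4) - 3 = -6 + 3*D/4)
(22*67)*R(5) = (22*67)*(-6 + (¾)*5) = 1474*(-6 + 15/4) = 1474*(-9/4) = -6633/2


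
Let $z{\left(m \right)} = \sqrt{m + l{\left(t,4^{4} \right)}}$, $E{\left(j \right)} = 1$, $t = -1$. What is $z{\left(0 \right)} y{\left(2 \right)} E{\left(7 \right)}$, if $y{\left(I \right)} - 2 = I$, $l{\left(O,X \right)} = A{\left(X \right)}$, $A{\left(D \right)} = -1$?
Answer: $4 i \approx 4.0 i$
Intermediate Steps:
$l{\left(O,X \right)} = -1$
$y{\left(I \right)} = 2 + I$
$z{\left(m \right)} = \sqrt{-1 + m}$ ($z{\left(m \right)} = \sqrt{m - 1} = \sqrt{-1 + m}$)
$z{\left(0 \right)} y{\left(2 \right)} E{\left(7 \right)} = \sqrt{-1 + 0} \left(2 + 2\right) 1 = \sqrt{-1} \cdot 4 \cdot 1 = i 4 \cdot 1 = 4 i 1 = 4 i$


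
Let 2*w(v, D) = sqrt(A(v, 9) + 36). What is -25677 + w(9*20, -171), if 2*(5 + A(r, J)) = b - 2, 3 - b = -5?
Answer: -25677 + sqrt(34)/2 ≈ -25674.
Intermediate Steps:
b = 8 (b = 3 - 1*(-5) = 3 + 5 = 8)
A(r, J) = -2 (A(r, J) = -5 + (8 - 2)/2 = -5 + (1/2)*6 = -5 + 3 = -2)
w(v, D) = sqrt(34)/2 (w(v, D) = sqrt(-2 + 36)/2 = sqrt(34)/2)
-25677 + w(9*20, -171) = -25677 + sqrt(34)/2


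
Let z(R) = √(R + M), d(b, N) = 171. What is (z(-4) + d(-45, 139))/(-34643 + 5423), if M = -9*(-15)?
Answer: -57/9740 - √131/29220 ≈ -0.0062439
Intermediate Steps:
M = 135
z(R) = √(135 + R) (z(R) = √(R + 135) = √(135 + R))
(z(-4) + d(-45, 139))/(-34643 + 5423) = (√(135 - 4) + 171)/(-34643 + 5423) = (√131 + 171)/(-29220) = (171 + √131)*(-1/29220) = -57/9740 - √131/29220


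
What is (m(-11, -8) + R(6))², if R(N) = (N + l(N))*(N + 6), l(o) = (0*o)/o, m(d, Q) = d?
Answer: 3721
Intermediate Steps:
l(o) = 0 (l(o) = 0/o = 0)
R(N) = N*(6 + N) (R(N) = (N + 0)*(N + 6) = N*(6 + N))
(m(-11, -8) + R(6))² = (-11 + 6*(6 + 6))² = (-11 + 6*12)² = (-11 + 72)² = 61² = 3721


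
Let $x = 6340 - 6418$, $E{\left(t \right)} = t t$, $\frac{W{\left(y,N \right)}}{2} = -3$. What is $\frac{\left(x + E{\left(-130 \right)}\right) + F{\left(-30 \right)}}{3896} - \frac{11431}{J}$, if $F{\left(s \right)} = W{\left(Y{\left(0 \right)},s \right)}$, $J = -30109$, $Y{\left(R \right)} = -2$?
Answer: $\frac{68856015}{14663083} \approx 4.6959$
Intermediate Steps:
$W{\left(y,N \right)} = -6$ ($W{\left(y,N \right)} = 2 \left(-3\right) = -6$)
$E{\left(t \right)} = t^{2}$
$x = -78$ ($x = 6340 - 6418 = -78$)
$F{\left(s \right)} = -6$
$\frac{\left(x + E{\left(-130 \right)}\right) + F{\left(-30 \right)}}{3896} - \frac{11431}{J} = \frac{\left(-78 + \left(-130\right)^{2}\right) - 6}{3896} - \frac{11431}{-30109} = \left(\left(-78 + 16900\right) - 6\right) \frac{1}{3896} - - \frac{11431}{30109} = \left(16822 - 6\right) \frac{1}{3896} + \frac{11431}{30109} = 16816 \cdot \frac{1}{3896} + \frac{11431}{30109} = \frac{2102}{487} + \frac{11431}{30109} = \frac{68856015}{14663083}$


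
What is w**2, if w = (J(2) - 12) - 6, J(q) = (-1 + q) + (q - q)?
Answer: 289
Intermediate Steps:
J(q) = -1 + q (J(q) = (-1 + q) + 0 = -1 + q)
w = -17 (w = ((-1 + 2) - 12) - 6 = (1 - 12) - 6 = -11 - 6 = -17)
w**2 = (-17)**2 = 289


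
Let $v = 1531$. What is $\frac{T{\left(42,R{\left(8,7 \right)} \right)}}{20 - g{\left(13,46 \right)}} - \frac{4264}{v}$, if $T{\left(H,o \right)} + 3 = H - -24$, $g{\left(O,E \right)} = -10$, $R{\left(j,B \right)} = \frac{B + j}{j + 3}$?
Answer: $- \frac{10489}{15310} \approx -0.68511$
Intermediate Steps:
$R{\left(j,B \right)} = \frac{B + j}{3 + j}$
$T{\left(H,o \right)} = 21 + H$ ($T{\left(H,o \right)} = -3 + \left(H - -24\right) = -3 + \left(H + 24\right) = -3 + \left(24 + H\right) = 21 + H$)
$\frac{T{\left(42,R{\left(8,7 \right)} \right)}}{20 - g{\left(13,46 \right)}} - \frac{4264}{v} = \frac{21 + 42}{20 - -10} - \frac{4264}{1531} = \frac{63}{20 + 10} - \frac{4264}{1531} = \frac{63}{30} - \frac{4264}{1531} = 63 \cdot \frac{1}{30} - \frac{4264}{1531} = \frac{21}{10} - \frac{4264}{1531} = - \frac{10489}{15310}$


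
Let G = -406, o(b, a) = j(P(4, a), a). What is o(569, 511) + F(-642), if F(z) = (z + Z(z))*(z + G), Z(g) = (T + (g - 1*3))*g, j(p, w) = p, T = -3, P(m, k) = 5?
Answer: -435311947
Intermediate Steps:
o(b, a) = 5
Z(g) = g*(-6 + g) (Z(g) = (-3 + (g - 1*3))*g = (-3 + (g - 3))*g = (-3 + (-3 + g))*g = (-6 + g)*g = g*(-6 + g))
F(z) = (-406 + z)*(z + z*(-6 + z)) (F(z) = (z + z*(-6 + z))*(z - 406) = (z + z*(-6 + z))*(-406 + z) = (-406 + z)*(z + z*(-6 + z)))
o(569, 511) + F(-642) = 5 - 642*(2030 + (-642)² - 411*(-642)) = 5 - 642*(2030 + 412164 + 263862) = 5 - 642*678056 = 5 - 435311952 = -435311947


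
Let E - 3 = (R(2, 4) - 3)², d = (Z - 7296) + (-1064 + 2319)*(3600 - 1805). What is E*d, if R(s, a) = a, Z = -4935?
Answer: 8961976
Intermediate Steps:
d = 2240494 (d = (-4935 - 7296) + (-1064 + 2319)*(3600 - 1805) = -12231 + 1255*1795 = -12231 + 2252725 = 2240494)
E = 4 (E = 3 + (4 - 3)² = 3 + 1² = 3 + 1 = 4)
E*d = 4*2240494 = 8961976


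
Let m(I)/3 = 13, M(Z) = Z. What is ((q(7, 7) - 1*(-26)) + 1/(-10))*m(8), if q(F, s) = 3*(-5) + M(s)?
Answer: 6981/10 ≈ 698.10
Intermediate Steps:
m(I) = 39 (m(I) = 3*13 = 39)
q(F, s) = -15 + s (q(F, s) = 3*(-5) + s = -15 + s)
((q(7, 7) - 1*(-26)) + 1/(-10))*m(8) = (((-15 + 7) - 1*(-26)) + 1/(-10))*39 = ((-8 + 26) - ⅒)*39 = (18 - ⅒)*39 = (179/10)*39 = 6981/10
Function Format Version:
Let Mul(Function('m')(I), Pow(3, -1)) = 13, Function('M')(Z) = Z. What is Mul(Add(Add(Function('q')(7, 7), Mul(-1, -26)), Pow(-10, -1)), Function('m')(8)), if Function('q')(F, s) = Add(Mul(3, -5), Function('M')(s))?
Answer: Rational(6981, 10) ≈ 698.10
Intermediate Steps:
Function('m')(I) = 39 (Function('m')(I) = Mul(3, 13) = 39)
Function('q')(F, s) = Add(-15, s) (Function('q')(F, s) = Add(Mul(3, -5), s) = Add(-15, s))
Mul(Add(Add(Function('q')(7, 7), Mul(-1, -26)), Pow(-10, -1)), Function('m')(8)) = Mul(Add(Add(Add(-15, 7), Mul(-1, -26)), Pow(-10, -1)), 39) = Mul(Add(Add(-8, 26), Rational(-1, 10)), 39) = Mul(Add(18, Rational(-1, 10)), 39) = Mul(Rational(179, 10), 39) = Rational(6981, 10)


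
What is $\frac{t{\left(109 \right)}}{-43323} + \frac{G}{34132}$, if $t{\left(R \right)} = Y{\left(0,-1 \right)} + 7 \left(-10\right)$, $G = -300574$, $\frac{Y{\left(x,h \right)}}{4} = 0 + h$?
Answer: $- \frac{929945831}{105621474} \approx -8.8045$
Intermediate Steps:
$Y{\left(x,h \right)} = 4 h$ ($Y{\left(x,h \right)} = 4 \left(0 + h\right) = 4 h$)
$t{\left(R \right)} = -74$ ($t{\left(R \right)} = 4 \left(-1\right) + 7 \left(-10\right) = -4 - 70 = -74$)
$\frac{t{\left(109 \right)}}{-43323} + \frac{G}{34132} = - \frac{74}{-43323} - \frac{300574}{34132} = \left(-74\right) \left(- \frac{1}{43323}\right) - \frac{150287}{17066} = \frac{74}{43323} - \frac{150287}{17066} = - \frac{929945831}{105621474}$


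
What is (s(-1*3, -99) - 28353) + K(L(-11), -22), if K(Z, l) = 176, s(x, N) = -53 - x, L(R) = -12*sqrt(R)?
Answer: -28227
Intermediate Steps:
(s(-1*3, -99) - 28353) + K(L(-11), -22) = ((-53 - (-1)*3) - 28353) + 176 = ((-53 - 1*(-3)) - 28353) + 176 = ((-53 + 3) - 28353) + 176 = (-50 - 28353) + 176 = -28403 + 176 = -28227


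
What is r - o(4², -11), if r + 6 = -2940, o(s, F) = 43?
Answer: -2989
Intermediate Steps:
r = -2946 (r = -6 - 2940 = -2946)
r - o(4², -11) = -2946 - 1*43 = -2946 - 43 = -2989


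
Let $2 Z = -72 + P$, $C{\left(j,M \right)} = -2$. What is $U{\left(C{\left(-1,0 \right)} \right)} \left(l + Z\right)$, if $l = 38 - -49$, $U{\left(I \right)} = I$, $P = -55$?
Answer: $-47$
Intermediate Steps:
$l = 87$ ($l = 38 + 49 = 87$)
$Z = - \frac{127}{2}$ ($Z = \frac{-72 - 55}{2} = \frac{1}{2} \left(-127\right) = - \frac{127}{2} \approx -63.5$)
$U{\left(C{\left(-1,0 \right)} \right)} \left(l + Z\right) = - 2 \left(87 - \frac{127}{2}\right) = \left(-2\right) \frac{47}{2} = -47$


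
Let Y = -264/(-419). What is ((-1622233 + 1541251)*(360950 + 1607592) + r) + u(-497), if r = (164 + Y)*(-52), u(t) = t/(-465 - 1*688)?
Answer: -77015215859510745/483107 ≈ -1.5942e+11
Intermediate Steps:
u(t) = -t/1153 (u(t) = t/(-465 - 688) = t/(-1153) = t*(-1/1153) = -t/1153)
Y = 264/419 (Y = -264*(-1/419) = 264/419 ≈ 0.63007)
r = -3586960/419 (r = (164 + 264/419)*(-52) = (68980/419)*(-52) = -3586960/419 ≈ -8560.8)
((-1622233 + 1541251)*(360950 + 1607592) + r) + u(-497) = ((-1622233 + 1541251)*(360950 + 1607592) - 3586960/419) - 1/1153*(-497) = (-80982*1968542 - 3586960/419) + 497/1153 = (-159416468244 - 3586960/419) + 497/1153 = -66795503781196/419 + 497/1153 = -77015215859510745/483107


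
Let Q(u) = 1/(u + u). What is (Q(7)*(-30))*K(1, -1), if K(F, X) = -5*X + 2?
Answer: -15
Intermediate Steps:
Q(u) = 1/(2*u)
K(F, X) = 2 - 5*X
(Q(7)*(-30))*K(1, -1) = (((½)/7)*(-30))*(2 - 5*(-1)) = (((½)*(⅐))*(-30))*(2 + 5) = ((1/14)*(-30))*7 = -15/7*7 = -15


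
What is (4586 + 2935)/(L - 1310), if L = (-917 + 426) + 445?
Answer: -2507/452 ≈ -5.5465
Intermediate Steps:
L = -46 (L = -491 + 445 = -46)
(4586 + 2935)/(L - 1310) = (4586 + 2935)/(-46 - 1310) = 7521/(-1356) = 7521*(-1/1356) = -2507/452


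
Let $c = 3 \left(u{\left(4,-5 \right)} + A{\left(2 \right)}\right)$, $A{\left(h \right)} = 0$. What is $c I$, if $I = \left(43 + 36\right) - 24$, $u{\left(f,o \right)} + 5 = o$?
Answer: $-1650$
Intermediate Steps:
$u{\left(f,o \right)} = -5 + o$
$I = 55$ ($I = 79 - 24 = 55$)
$c = -30$ ($c = 3 \left(\left(-5 - 5\right) + 0\right) = 3 \left(-10 + 0\right) = 3 \left(-10\right) = -30$)
$c I = \left(-30\right) 55 = -1650$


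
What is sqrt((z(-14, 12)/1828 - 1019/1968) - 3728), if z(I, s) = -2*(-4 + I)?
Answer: I*sqrt(188493566022489)/224844 ≈ 61.061*I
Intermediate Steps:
z(I, s) = 8 - 2*I
sqrt((z(-14, 12)/1828 - 1019/1968) - 3728) = sqrt(((8 - 2*(-14))/1828 - 1019/1968) - 3728) = sqrt(((8 + 28)*(1/1828) - 1019*1/1968) - 3728) = sqrt((36*(1/1828) - 1019/1968) - 3728) = sqrt((9/457 - 1019/1968) - 3728) = sqrt(-447971/899376 - 3728) = sqrt(-3353321699/899376) = I*sqrt(188493566022489)/224844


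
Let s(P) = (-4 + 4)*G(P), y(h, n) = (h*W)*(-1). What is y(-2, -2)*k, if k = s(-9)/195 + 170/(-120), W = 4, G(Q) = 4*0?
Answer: -34/3 ≈ -11.333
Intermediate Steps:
G(Q) = 0
y(h, n) = -4*h (y(h, n) = (h*4)*(-1) = (4*h)*(-1) = -4*h)
s(P) = 0 (s(P) = (-4 + 4)*0 = 0*0 = 0)
k = -17/12 (k = 0/195 + 170/(-120) = 0*(1/195) + 170*(-1/120) = 0 - 17/12 = -17/12 ≈ -1.4167)
y(-2, -2)*k = -4*(-2)*(-17/12) = 8*(-17/12) = -34/3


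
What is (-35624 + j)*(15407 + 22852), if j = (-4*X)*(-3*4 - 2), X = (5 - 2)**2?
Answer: -1343656080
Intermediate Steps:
X = 9 (X = 3**2 = 9)
j = 504 (j = (-4*9)*(-3*4 - 2) = -36*(-12 - 2) = -36*(-14) = 504)
(-35624 + j)*(15407 + 22852) = (-35624 + 504)*(15407 + 22852) = -35120*38259 = -1343656080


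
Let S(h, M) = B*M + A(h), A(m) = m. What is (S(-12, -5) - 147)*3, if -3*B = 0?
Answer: -477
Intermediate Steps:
B = 0 (B = -⅓*0 = 0)
S(h, M) = h (S(h, M) = 0*M + h = 0 + h = h)
(S(-12, -5) - 147)*3 = (-12 - 147)*3 = -159*3 = -477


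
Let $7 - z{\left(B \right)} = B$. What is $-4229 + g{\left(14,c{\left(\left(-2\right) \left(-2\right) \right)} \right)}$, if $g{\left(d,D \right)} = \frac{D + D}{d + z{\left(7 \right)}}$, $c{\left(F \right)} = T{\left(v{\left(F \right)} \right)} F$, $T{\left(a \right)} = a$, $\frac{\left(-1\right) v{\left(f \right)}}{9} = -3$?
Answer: $- \frac{29495}{7} \approx -4213.6$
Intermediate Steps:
$v{\left(f \right)} = 27$ ($v{\left(f \right)} = \left(-9\right) \left(-3\right) = 27$)
$z{\left(B \right)} = 7 - B$
$c{\left(F \right)} = 27 F$
$g{\left(d,D \right)} = \frac{2 D}{d}$ ($g{\left(d,D \right)} = \frac{D + D}{d + \left(7 - 7\right)} = \frac{2 D}{d + \left(7 - 7\right)} = \frac{2 D}{d + 0} = \frac{2 D}{d}$)
$-4229 + g{\left(14,c{\left(\left(-2\right) \left(-2\right) \right)} \right)} = -4229 + \frac{2 \cdot 27 \left(\left(-2\right) \left(-2\right)\right)}{14} = -4229 + 2 \cdot 27 \cdot 4 \cdot \frac{1}{14} = -4229 + 2 \cdot 108 \cdot \frac{1}{14} = -4229 + \frac{108}{7} = - \frac{29495}{7}$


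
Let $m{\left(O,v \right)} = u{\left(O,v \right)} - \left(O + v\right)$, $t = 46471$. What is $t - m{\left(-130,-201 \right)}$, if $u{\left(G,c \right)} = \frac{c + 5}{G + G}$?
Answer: $\frac{2999051}{65} \approx 46139.0$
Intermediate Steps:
$u{\left(G,c \right)} = \frac{5 + c}{2 G}$
$m{\left(O,v \right)} = - O - v + \frac{5 + v}{2 O}$ ($m{\left(O,v \right)} = \frac{5 + v}{2 O} - \left(O + v\right) = - O - v + \frac{5 + v}{2 O}$)
$t - m{\left(-130,-201 \right)} = 46471 - \frac{5 - 201 - - 260 \left(-130 - 201\right)}{2 \left(-130\right)} = 46471 - \frac{1}{2} \left(- \frac{1}{130}\right) \left(5 - 201 - \left(-260\right) \left(-331\right)\right) = 46471 - \frac{1}{2} \left(- \frac{1}{130}\right) \left(5 - 201 - 86060\right) = 46471 - \frac{1}{2} \left(- \frac{1}{130}\right) \left(-86256\right) = 46471 - \frac{21564}{65} = \frac{2999051}{65}$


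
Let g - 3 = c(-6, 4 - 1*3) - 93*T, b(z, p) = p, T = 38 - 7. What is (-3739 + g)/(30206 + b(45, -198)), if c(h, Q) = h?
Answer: -6625/30008 ≈ -0.22077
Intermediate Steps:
T = 31
g = -2886 (g = 3 + (-6 - 93*31) = 3 + (-6 - 2883) = 3 - 2889 = -2886)
(-3739 + g)/(30206 + b(45, -198)) = (-3739 - 2886)/(30206 - 198) = -6625/30008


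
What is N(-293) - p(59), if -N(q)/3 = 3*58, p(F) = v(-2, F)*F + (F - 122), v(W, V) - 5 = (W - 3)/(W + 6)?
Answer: -2721/4 ≈ -680.25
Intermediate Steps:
v(W, V) = 5 + (-3 + W)/(6 + W) (v(W, V) = 5 + (W - 3)/(W + 6) = 5 + (-3 + W)/(6 + W))
p(F) = -122 + 19*F/4 (p(F) = (3*(9 + 2*(-2))/(6 - 2))*F + (F - 122) = (3*(9 - 4)/4)*F + (-122 + F) = (3*(¼)*5)*F + (-122 + F) = 15*F/4 + (-122 + F) = -122 + 19*F/4)
N(q) = -522 (N(q) = -9*58 = -3*174 = -522)
N(-293) - p(59) = -522 - (-122 + (19/4)*59) = -522 - (-122 + 1121/4) = -522 - 1*633/4 = -522 - 633/4 = -2721/4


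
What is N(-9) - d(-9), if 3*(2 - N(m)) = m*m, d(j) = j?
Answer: -16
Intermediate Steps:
N(m) = 2 - m²/3 (N(m) = 2 - m*m/3 = 2 - m²/3)
N(-9) - d(-9) = (2 - ⅓*(-9)²) - 1*(-9) = (2 - ⅓*81) + 9 = (2 - 27) + 9 = -25 + 9 = -16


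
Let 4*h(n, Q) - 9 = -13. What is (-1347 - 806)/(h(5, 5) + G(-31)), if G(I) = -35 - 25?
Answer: 2153/61 ≈ 35.295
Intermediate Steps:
h(n, Q) = -1 (h(n, Q) = 9/4 + (¼)*(-13) = 9/4 - 13/4 = -1)
G(I) = -60
(-1347 - 806)/(h(5, 5) + G(-31)) = (-1347 - 806)/(-1 - 60) = -2153/(-61) = -2153*(-1/61) = 2153/61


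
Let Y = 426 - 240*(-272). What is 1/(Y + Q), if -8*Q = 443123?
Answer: 8/82525 ≈ 9.6940e-5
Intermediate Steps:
Q = -443123/8 (Q = -⅛*443123 = -443123/8 ≈ -55390.)
Y = 65706 (Y = 426 + 65280 = 65706)
1/(Y + Q) = 1/(65706 - 443123/8) = 1/(82525/8) = 8/82525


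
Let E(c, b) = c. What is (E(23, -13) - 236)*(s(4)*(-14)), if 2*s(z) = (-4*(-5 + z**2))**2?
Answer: 2886576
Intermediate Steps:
s(z) = (20 - 4*z**2)**2/2 (s(z) = (-4*(-5 + z**2))**2/2 = (20 - 4*z**2)**2/2)
(E(23, -13) - 236)*(s(4)*(-14)) = (23 - 236)*((8*(-5 + 4**2)**2)*(-14)) = -213*8*(-5 + 16)**2*(-14) = -213*8*11**2*(-14) = -213*8*121*(-14) = -206184*(-14) = -213*(-13552) = 2886576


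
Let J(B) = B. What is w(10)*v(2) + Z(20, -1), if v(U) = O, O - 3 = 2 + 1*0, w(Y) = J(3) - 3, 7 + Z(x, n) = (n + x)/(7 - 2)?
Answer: -16/5 ≈ -3.2000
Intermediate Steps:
Z(x, n) = -7 + n/5 + x/5 (Z(x, n) = -7 + (n + x)/(7 - 2) = -7 + (n + x)/5 = -7 + (n + x)*(⅕) = -7 + (n/5 + x/5) = -7 + n/5 + x/5)
w(Y) = 0 (w(Y) = 3 - 3 = 0)
O = 5 (O = 3 + (2 + 1*0) = 3 + (2 + 0) = 3 + 2 = 5)
v(U) = 5
w(10)*v(2) + Z(20, -1) = 0*5 + (-7 + (⅕)*(-1) + (⅕)*20) = 0 + (-7 - ⅕ + 4) = 0 - 16/5 = -16/5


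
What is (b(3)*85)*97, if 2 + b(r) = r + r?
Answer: 32980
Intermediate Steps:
b(r) = -2 + 2*r (b(r) = -2 + (r + r) = -2 + 2*r)
(b(3)*85)*97 = ((-2 + 2*3)*85)*97 = ((-2 + 6)*85)*97 = (4*85)*97 = 340*97 = 32980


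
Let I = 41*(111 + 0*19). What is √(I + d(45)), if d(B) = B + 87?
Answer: √4683 ≈ 68.432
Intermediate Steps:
I = 4551 (I = 41*(111 + 0) = 41*111 = 4551)
d(B) = 87 + B
√(I + d(45)) = √(4551 + (87 + 45)) = √(4551 + 132) = √4683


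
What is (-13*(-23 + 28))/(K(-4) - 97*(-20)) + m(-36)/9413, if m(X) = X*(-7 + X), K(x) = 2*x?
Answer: 2378891/18185916 ≈ 0.13081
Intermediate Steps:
(-13*(-23 + 28))/(K(-4) - 97*(-20)) + m(-36)/9413 = (-13*(-23 + 28))/(2*(-4) - 97*(-20)) - 36*(-7 - 36)/9413 = (-13*5)/(-8 + 1940) - 36*(-43)*(1/9413) = -65/1932 + 1548*(1/9413) = -65*1/1932 + 1548/9413 = -65/1932 + 1548/9413 = 2378891/18185916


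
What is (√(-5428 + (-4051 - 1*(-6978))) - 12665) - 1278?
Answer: -13943 + I*√2501 ≈ -13943.0 + 50.01*I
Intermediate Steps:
(√(-5428 + (-4051 - 1*(-6978))) - 12665) - 1278 = (√(-5428 + (-4051 + 6978)) - 12665) - 1278 = (√(-5428 + 2927) - 12665) - 1278 = (√(-2501) - 12665) - 1278 = (I*√2501 - 12665) - 1278 = (-12665 + I*√2501) - 1278 = -13943 + I*√2501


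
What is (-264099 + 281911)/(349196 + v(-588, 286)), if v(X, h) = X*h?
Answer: 4453/45257 ≈ 0.098394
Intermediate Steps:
(-264099 + 281911)/(349196 + v(-588, 286)) = (-264099 + 281911)/(349196 - 588*286) = 17812/(349196 - 168168) = 17812/181028 = 17812*(1/181028) = 4453/45257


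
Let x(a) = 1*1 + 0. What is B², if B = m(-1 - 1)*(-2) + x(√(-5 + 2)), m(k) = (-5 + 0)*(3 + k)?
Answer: 121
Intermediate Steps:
m(k) = -15 - 5*k (m(k) = -5*(3 + k) = -15 - 5*k)
x(a) = 1 (x(a) = 1 + 0 = 1)
B = 11 (B = (-15 - 5*(-1 - 1))*(-2) + 1 = (-15 - 5*(-2))*(-2) + 1 = (-15 + 10)*(-2) + 1 = -5*(-2) + 1 = 10 + 1 = 11)
B² = 11² = 121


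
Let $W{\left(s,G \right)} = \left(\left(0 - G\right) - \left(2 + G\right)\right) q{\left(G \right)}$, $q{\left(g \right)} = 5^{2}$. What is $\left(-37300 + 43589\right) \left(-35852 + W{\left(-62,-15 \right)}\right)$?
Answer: $-221070928$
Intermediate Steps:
$q{\left(g \right)} = 25$
$W{\left(s,G \right)} = -50 - 50 G$ ($W{\left(s,G \right)} = \left(\left(0 - G\right) - \left(2 + G\right)\right) 25 = \left(- G - \left(2 + G\right)\right) 25 = \left(-2 - 2 G\right) 25 = -50 - 50 G$)
$\left(-37300 + 43589\right) \left(-35852 + W{\left(-62,-15 \right)}\right) = \left(-37300 + 43589\right) \left(-35852 - -700\right) = 6289 \left(-35852 + \left(-50 + 750\right)\right) = 6289 \left(-35852 + 700\right) = 6289 \left(-35152\right) = -221070928$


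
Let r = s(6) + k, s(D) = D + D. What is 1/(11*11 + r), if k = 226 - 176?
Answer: 1/183 ≈ 0.0054645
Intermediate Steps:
s(D) = 2*D
k = 50
r = 62 (r = 2*6 + 50 = 12 + 50 = 62)
1/(11*11 + r) = 1/(11*11 + 62) = 1/(121 + 62) = 1/183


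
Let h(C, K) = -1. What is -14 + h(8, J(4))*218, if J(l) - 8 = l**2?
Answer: -232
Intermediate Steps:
J(l) = 8 + l**2
-14 + h(8, J(4))*218 = -14 - 1*218 = -14 - 218 = -232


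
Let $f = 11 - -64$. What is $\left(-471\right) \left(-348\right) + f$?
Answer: $163983$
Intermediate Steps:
$f = 75$ ($f = 11 + 64 = 75$)
$\left(-471\right) \left(-348\right) + f = \left(-471\right) \left(-348\right) + 75 = 163908 + 75 = 163983$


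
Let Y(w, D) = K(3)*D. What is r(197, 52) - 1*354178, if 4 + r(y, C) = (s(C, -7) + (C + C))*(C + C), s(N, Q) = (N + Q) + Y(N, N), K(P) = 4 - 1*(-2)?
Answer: -306238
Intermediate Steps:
K(P) = 6 (K(P) = 4 + 2 = 6)
Y(w, D) = 6*D
s(N, Q) = Q + 7*N (s(N, Q) = (N + Q) + 6*N = Q + 7*N)
r(y, C) = -4 + 2*C*(-7 + 9*C) (r(y, C) = -4 + ((-7 + 7*C) + (C + C))*(C + C) = -4 + ((-7 + 7*C) + 2*C)*(2*C) = -4 + (-7 + 9*C)*(2*C) = -4 + 2*C*(-7 + 9*C))
r(197, 52) - 1*354178 = (-4 - 14*52 + 18*52²) - 1*354178 = (-4 - 728 + 18*2704) - 354178 = (-4 - 728 + 48672) - 354178 = 47940 - 354178 = -306238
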